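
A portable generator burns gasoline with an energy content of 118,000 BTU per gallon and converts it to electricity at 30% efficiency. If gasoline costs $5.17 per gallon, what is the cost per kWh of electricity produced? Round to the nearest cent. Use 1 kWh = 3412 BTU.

Electrical output per gallon = 118,000 BTU × 0.30 / 3412 BTU/kWh = 10.38 kWh
Cost per kWh = $5.17 / 10.38 kWh = $0.498

$0.50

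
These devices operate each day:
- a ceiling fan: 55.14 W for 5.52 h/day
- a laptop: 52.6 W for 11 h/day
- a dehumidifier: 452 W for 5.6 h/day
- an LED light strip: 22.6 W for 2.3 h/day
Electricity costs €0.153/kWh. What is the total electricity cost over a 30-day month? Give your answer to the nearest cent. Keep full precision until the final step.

€15.91

ceiling fan: 55.14 W × 5.52 h × 30 d = 9,131 Wh = 9.131 kWh
laptop: 52.6 W × 11 h × 30 d = 17,358 Wh = 17.36 kWh
dehumidifier: 452 W × 5.6 h × 30 d = 75,936 Wh = 75.94 kWh
LED light strip: 22.6 W × 2.3 h × 30 d = 1,559 Wh = 1.559 kWh
Total energy = 9.131 + 17.36 + 75.94 + 1.559 = 104 kWh
Cost = 104 kWh × €0.153 = €15.91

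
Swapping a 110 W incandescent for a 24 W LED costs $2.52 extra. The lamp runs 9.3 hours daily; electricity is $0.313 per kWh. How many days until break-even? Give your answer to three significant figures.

10.1 days

Power saved = 110 − 24 = 86 W
Daily energy saved = 86 W × 9.3 h = 799.8 Wh = 0.7998 kWh
Daily savings = 0.7998 × $0.313 = $0.2503
Payback = $2.52 / $0.2503 per day = 10.07 days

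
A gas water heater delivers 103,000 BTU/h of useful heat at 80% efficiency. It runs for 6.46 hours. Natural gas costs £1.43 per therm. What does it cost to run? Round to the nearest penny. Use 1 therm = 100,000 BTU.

Heat delivered = 103,000 BTU/h × 6.46 h = 665,380 BTU
Gas input = 665,380 / 0.800 = 831,725 BTU
= 831,725 / 100,000 = 8.317 therm
Cost = 8.317 × £1.43/therm = £11.89

£11.89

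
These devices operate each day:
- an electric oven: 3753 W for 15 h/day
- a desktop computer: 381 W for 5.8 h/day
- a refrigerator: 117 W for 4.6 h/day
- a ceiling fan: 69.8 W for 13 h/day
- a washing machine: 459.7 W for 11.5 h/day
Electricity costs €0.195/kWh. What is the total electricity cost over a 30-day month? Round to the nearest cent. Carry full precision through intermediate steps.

€381.64

electric oven: 3753 W × 15 h × 30 d = 1,688,850 Wh = 1,689 kWh
desktop computer: 381 W × 5.8 h × 30 d = 66,294 Wh = 66.29 kWh
refrigerator: 117 W × 4.6 h × 30 d = 16,146 Wh = 16.15 kWh
ceiling fan: 69.8 W × 13 h × 30 d = 27,222 Wh = 27.22 kWh
washing machine: 459.7 W × 11.5 h × 30 d = 158,596 Wh = 158.6 kWh
Total energy = 1,689 + 66.29 + 16.15 + 27.22 + 158.6 = 1,957 kWh
Cost = 1,957 kWh × €0.195 = €381.64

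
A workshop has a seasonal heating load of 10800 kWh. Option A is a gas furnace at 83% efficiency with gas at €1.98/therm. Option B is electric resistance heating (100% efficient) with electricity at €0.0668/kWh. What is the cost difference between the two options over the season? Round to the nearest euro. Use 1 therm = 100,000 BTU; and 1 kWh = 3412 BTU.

Heat load = 10800 kWh × 3412 = 36,849,600 BTU
Gas: input = 36,849,600 / 0.83 = 44,397,108 BTU = 444 therm → 444 × €1.98 = €879.06
Electric: 36,849,600 BTU / 3412 = 10,800 kWh → × €0.0668 = €721.44
Difference = |€879.06 − €721.44| = €157.62 ≈ €158

€158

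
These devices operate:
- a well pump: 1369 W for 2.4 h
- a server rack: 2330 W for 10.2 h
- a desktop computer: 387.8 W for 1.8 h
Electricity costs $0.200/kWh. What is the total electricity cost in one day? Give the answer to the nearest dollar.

$6

well pump: 1369 W × 2.4 h = 3,286 Wh = 3.286 kWh
server rack: 2330 W × 10.2 h = 23,766 Wh = 23.77 kWh
desktop computer: 387.8 W × 1.8 h = 698 Wh = 0.698 kWh
Total energy = 3.286 + 23.77 + 0.698 = 27.75 kWh
Cost = 27.75 kWh × $0.200 = $5.55 ≈ $6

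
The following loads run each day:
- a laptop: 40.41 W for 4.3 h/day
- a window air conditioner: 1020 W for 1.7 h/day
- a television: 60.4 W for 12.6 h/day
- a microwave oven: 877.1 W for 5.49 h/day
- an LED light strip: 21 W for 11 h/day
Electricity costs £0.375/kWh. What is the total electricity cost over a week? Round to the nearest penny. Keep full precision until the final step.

laptop: 40.41 W × 4.3 h × 7 d = 1,216 Wh = 1.216 kWh
window air conditioner: 1020 W × 1.7 h × 7 d = 12,138 Wh = 12.14 kWh
television: 60.4 W × 12.6 h × 7 d = 5,327 Wh = 5.327 kWh
microwave oven: 877.1 W × 5.49 h × 7 d = 33,707 Wh = 33.71 kWh
LED light strip: 21 W × 11 h × 7 d = 1,617 Wh = 1.617 kWh
Total energy = 1.216 + 12.14 + 5.327 + 33.71 + 1.617 = 54.01 kWh
Cost = 54.01 kWh × £0.375 = £20.25

£20.25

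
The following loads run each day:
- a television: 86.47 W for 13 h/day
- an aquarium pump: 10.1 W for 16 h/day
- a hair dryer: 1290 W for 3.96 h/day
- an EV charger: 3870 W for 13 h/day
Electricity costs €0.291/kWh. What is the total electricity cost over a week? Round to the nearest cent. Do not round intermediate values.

€115.51

television: 86.47 W × 13 h × 7 d = 7,869 Wh = 7.869 kWh
aquarium pump: 10.1 W × 16 h × 7 d = 1,131 Wh = 1.131 kWh
hair dryer: 1290 W × 3.96 h × 7 d = 35,759 Wh = 35.76 kWh
EV charger: 3870 W × 13 h × 7 d = 352,170 Wh = 352.2 kWh
Total energy = 7.869 + 1.131 + 35.76 + 352.2 = 396.9 kWh
Cost = 396.9 kWh × €0.291 = €115.51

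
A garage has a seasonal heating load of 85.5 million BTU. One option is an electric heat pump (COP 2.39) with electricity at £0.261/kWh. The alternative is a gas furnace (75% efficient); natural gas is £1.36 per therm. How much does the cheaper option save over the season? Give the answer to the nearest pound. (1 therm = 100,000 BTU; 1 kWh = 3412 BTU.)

Heat load = 85.5 × 10⁶ BTU = 85,500,000 BTU
Gas: input = 85,500,000 / 0.75 = 114,000,000 BTU = 1,140 therm → 1,140 × £1.36 = £1,550.40
Heat pump: 85,500,000 BTU / 3412 = 25,060 kWh heat; / 2.39 = 10,480 kWh in → × £0.261 = £2,736.53
Difference = |£1,550.40 − £2,736.53| = £1,186.13 ≈ £1186

£1186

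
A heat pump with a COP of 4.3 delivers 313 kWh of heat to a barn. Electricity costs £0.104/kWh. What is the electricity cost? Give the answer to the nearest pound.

£8

Electrical input = 313 kWh / 4.3 = 72.79 kWh
Cost = 72.79 × £0.104/kWh = £7.57 ≈ £8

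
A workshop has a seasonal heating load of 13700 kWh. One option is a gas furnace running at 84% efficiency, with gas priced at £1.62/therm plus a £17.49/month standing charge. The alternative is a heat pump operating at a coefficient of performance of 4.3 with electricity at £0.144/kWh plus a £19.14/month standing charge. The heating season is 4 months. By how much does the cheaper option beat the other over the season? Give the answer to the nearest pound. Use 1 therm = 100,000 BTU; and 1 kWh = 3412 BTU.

£436

Heat load = 13700 kWh × 3412 = 46,744,400 BTU
Gas: input = 46,744,400 / 0.84 = 55,648,095 BTU = 556.5 therm → 556.5 × £1.62 = £901.50; + 4 × £17.49 standing = £971.46
Heat pump: 46,744,400 BTU / 3412 = 13,700 kWh heat; / 4.3 = 3,186 kWh in → × £0.144 = £458.79; + 4 × £19.14 standing = £535.35
Difference = |£971.46 − £535.35| = £436.11 ≈ £436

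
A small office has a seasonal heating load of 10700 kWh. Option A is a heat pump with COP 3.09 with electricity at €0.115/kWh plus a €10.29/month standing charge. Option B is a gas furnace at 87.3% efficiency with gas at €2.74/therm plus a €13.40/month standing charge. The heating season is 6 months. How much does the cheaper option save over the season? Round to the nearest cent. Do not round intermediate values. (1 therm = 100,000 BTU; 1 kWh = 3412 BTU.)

Heat load = 10700 kWh × 3412 = 36,508,400 BTU
Gas: input = 36,508,400 / 0.873 = 41,819,473 BTU = 418.2 therm → 418.2 × €2.74 = €1,145.85; + 6 × €13.40 standing = €1,226.25
Heat pump: 36,508,400 BTU / 3412 = 10,700 kWh heat; / 3.09 = 3,463 kWh in → × €0.115 = €398.22; + 6 × €10.29 standing = €459.96
Difference = |€1,226.25 − €459.96| = €766.29

€766.29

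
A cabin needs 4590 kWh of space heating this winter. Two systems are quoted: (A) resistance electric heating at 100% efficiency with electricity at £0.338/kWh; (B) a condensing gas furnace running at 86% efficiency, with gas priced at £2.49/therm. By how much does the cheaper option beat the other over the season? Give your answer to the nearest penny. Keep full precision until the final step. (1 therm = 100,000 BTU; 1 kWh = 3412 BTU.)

Heat load = 4590 kWh × 3412 = 15,661,080 BTU
Gas: input = 15,661,080 / 0.860 = 18,210,558 BTU = 182.1 therm → 182.1 × £2.49 = £453.44
Electric: 15,661,080 BTU / 3412 = 4,590 kWh → × £0.338 = £1,551.42
Difference = |£453.44 − £1,551.42| = £1,097.98

£1097.98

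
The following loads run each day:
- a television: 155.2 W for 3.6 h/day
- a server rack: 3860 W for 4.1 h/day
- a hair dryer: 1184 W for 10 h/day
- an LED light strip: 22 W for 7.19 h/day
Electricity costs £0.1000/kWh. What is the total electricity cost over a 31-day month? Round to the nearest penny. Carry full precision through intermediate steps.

£87.99

television: 155.2 W × 3.6 h × 31 d = 17,320 Wh = 17.32 kWh
server rack: 3860 W × 4.1 h × 31 d = 490,606 Wh = 490.6 kWh
hair dryer: 1184 W × 10 h × 31 d = 367,040 Wh = 367 kWh
LED light strip: 22 W × 7.19 h × 31 d = 4,904 Wh = 4.904 kWh
Total energy = 17.32 + 490.6 + 367 + 4.904 = 879.9 kWh
Cost = 879.9 kWh × £0.1000 = £87.99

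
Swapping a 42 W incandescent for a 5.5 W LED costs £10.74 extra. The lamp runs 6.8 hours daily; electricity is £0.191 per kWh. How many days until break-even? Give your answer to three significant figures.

227 days

Power saved = 42 − 5.5 = 36.5 W
Daily energy saved = 36.5 W × 6.8 h = 248.2 Wh = 0.2482 kWh
Daily savings = 0.2482 × £0.191 = £0.0474
Payback = £10.74 / £0.0474 per day = 226.6 days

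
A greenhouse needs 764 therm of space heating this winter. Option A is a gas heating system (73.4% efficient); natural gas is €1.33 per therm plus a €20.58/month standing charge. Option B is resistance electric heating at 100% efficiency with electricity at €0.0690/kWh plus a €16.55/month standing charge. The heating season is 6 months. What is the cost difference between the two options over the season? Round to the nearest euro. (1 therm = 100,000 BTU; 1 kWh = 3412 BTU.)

Heat load = 764 therm × 100,000 = 76,400,000 BTU
Gas: input = 76,400,000 / 0.734 = 104,087,193 BTU = 1,041 therm → 1,041 × €1.33 = €1,384.36; + 6 × €20.58 standing = €1,507.84
Electric: 76,400,000 BTU / 3412 = 22,390 kWh → × €0.0690 = €1,545.02; + 6 × €16.55 standing = €1,644.32
Difference = |€1,507.84 − €1,644.32| = €136.48 ≈ €136

€136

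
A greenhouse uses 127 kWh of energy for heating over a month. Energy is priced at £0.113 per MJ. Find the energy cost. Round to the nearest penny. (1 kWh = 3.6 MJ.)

£51.66

127 kWh × (3.6 MJ/kWh) = 457.2 MJ
Cost = 457.2 MJ × £0.113/MJ = £51.66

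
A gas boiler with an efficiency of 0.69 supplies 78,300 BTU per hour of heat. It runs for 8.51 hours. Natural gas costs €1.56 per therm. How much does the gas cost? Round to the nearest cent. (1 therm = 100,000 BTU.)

€15.06

Heat delivered = 78,300 BTU/h × 8.51 h = 666,333 BTU
Gas input = 666,333 / 0.69 = 965,700 BTU
= 965,700 / 100,000 = 9.657 therm
Cost = 9.657 × €1.56/therm = €15.06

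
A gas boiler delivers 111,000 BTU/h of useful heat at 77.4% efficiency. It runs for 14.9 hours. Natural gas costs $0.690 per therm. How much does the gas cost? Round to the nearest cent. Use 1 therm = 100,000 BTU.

Heat delivered = 111,000 BTU/h × 14.9 h = 1,653,900 BTU
Gas input = 1,653,900 / 0.774 = 2,136,822 BTU
= 2,136,822 / 100,000 = 21.37 therm
Cost = 21.37 × $0.690/therm = $14.74

$14.74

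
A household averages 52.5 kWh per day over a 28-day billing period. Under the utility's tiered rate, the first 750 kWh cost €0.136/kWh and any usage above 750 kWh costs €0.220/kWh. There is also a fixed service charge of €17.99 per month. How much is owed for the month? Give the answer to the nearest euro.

Usage = 52.5 kWh/day × 28 days = 1470 kWh
First 750 kWh × €0.136 = €102.00
Remaining 720 kWh × €0.220 = €158.40
Energy charge = €260.40; + service €17.99 = €278.39 ≈ €278

€278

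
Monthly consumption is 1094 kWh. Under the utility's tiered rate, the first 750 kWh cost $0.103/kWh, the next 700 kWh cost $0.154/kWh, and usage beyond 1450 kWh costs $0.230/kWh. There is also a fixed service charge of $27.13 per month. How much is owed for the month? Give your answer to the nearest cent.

First 750 kWh × $0.103 = $77.25
Next 344 kWh × $0.154 = $52.98
Remaining tier: 0 kWh (not reached)
Energy charge = $130.23; + service $27.13 = $157.36

$157.36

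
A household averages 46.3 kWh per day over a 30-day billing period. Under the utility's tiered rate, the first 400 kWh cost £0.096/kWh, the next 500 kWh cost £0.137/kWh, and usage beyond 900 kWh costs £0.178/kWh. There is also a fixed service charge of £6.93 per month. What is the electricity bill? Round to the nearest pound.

£201

Usage = 46.3 kWh/day × 30 days = 1389 kWh
First 400 kWh × £0.096 = £38.40
Next 500 kWh × £0.137 = £68.50
Remaining 489 kWh × £0.178 = £87.04
Energy charge = £193.94; + service £6.93 = £200.87 ≈ £201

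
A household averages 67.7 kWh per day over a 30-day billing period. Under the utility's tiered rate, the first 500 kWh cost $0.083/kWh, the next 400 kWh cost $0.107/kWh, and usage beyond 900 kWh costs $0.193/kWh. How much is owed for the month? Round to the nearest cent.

Usage = 67.7 kWh/day × 30 days = 2031 kWh
First 500 kWh × $0.083 = $41.50
Next 400 kWh × $0.107 = $42.80
Remaining 1131 kWh × $0.193 = $218.28
Total = $302.58

$302.58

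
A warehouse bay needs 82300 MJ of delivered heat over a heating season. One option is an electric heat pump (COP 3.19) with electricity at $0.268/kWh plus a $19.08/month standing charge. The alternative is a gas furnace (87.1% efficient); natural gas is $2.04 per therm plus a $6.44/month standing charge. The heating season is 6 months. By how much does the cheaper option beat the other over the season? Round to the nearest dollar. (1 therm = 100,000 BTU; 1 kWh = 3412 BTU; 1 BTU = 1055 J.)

Heat load = 82300 MJ = 82,300,000,000 J / 1055 = 78,009,479 BTU
Gas: input = 78,009,479 / 0.871 = 89,563,121 BTU = 895.6 therm → 895.6 × $2.04 = $1,827.09; + 6 × $6.44 standing = $1,865.73
Heat pump: 78,009,479 BTU / 3412 = 22,860 kWh heat; / 3.19 = 7,167 kWh in → × $0.268 = $1,920.80; + 6 × $19.08 standing = $2,035.28
Difference = |$1,865.73 − $2,035.28| = $169.55 ≈ $170

$170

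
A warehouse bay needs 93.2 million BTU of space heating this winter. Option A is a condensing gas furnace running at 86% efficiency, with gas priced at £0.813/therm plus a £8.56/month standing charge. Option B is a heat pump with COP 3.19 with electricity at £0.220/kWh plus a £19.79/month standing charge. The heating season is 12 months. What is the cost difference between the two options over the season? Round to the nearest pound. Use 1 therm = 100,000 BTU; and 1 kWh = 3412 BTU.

Heat load = 93.2 × 10⁶ BTU = 93,200,000 BTU
Gas: input = 93,200,000 / 0.860 = 108,372,093 BTU = 1,084 therm → 1,084 × £0.813 = £881.07; + 12 × £8.56 standing = £983.79
Heat pump: 93,200,000 BTU / 3412 = 27,320 kWh heat; / 3.19 = 8,563 kWh in → × £0.220 = £1,883.82; + 12 × £19.79 standing = £2,121.30
Difference = |£983.79 − £2,121.30| = £1,137.51 ≈ £1138

£1138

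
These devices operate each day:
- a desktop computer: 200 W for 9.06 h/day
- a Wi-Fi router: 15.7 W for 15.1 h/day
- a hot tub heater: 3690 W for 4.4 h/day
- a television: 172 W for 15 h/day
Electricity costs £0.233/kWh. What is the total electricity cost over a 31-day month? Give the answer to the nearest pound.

£151

desktop computer: 200 W × 9.06 h × 31 d = 56,172 Wh = 56.17 kWh
Wi-Fi router: 15.7 W × 15.1 h × 31 d = 7,349 Wh = 7.349 kWh
hot tub heater: 3690 W × 4.4 h × 31 d = 503,316 Wh = 503.3 kWh
television: 172 W × 15 h × 31 d = 79,980 Wh = 79.98 kWh
Total energy = 56.17 + 7.349 + 503.3 + 79.98 = 646.8 kWh
Cost = 646.8 kWh × £0.233 = £150.71 ≈ £151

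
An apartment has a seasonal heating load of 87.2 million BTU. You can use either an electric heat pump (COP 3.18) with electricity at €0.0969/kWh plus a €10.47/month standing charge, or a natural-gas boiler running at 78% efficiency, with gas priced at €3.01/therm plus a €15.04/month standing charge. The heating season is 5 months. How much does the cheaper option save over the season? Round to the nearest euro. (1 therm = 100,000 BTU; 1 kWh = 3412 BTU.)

Heat load = 87.2 × 10⁶ BTU = 87,200,000 BTU
Gas: input = 87,200,000 / 0.78 = 111,794,872 BTU = 1,118 therm → 1,118 × €3.01 = €3,365.03; + 5 × €15.04 standing = €3,440.23
Heat pump: 87,200,000 BTU / 3412 = 25,560 kWh heat; / 3.18 = 8,037 kWh in → × €0.0969 = €778.76; + 5 × €10.47 standing = €831.11
Difference = |€3,440.23 − €831.11| = €2,609.11 ≈ €2609

€2609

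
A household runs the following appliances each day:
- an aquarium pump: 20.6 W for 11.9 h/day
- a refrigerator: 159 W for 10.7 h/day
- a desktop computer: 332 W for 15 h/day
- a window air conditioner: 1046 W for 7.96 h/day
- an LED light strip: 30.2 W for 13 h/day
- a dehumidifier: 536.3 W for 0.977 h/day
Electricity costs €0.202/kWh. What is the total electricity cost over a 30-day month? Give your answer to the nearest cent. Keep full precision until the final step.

aquarium pump: 20.6 W × 11.9 h × 30 d = 7,354 Wh = 7.354 kWh
refrigerator: 159 W × 10.7 h × 30 d = 51,039 Wh = 51.04 kWh
desktop computer: 332 W × 15 h × 30 d = 149,400 Wh = 149.4 kWh
window air conditioner: 1046 W × 7.96 h × 30 d = 249,785 Wh = 249.8 kWh
LED light strip: 30.2 W × 13 h × 30 d = 11,778 Wh = 11.78 kWh
dehumidifier: 536.3 W × 0.977 h × 30 d = 15,719 Wh = 15.72 kWh
Total energy = 7.354 + 51.04 + 149.4 + 249.8 + 11.78 + 15.72 = 485.1 kWh
Cost = 485.1 kWh × €0.202 = €97.99

€97.99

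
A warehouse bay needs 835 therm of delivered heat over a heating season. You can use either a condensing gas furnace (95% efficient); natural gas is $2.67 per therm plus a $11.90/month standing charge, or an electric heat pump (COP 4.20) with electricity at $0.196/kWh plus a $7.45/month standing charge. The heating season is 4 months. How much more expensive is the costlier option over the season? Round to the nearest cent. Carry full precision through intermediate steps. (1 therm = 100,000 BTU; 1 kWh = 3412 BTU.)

Heat load = 835 therm × 100,000 = 83,500,000 BTU
Gas: input = 83,500,000 / 0.950 = 87,894,737 BTU = 878.9 therm → 878.9 × $2.67 = $2,346.79; + 4 × $11.90 standing = $2,394.39
Heat pump: 83,500,000 BTU / 3412 = 24,470 kWh heat; / 4.20 = 5,827 kWh in → × $0.196 = $1,142.05; + 4 × $7.45 standing = $1,171.85
Difference = |$2,394.39 − $1,171.85| = $1,222.54

$1222.54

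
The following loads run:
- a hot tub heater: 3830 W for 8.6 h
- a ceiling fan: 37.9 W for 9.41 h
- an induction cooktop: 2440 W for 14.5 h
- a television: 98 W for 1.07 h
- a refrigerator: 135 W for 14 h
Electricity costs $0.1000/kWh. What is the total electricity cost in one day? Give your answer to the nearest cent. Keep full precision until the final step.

hot tub heater: 3830 W × 8.6 h = 32,938 Wh = 32.94 kWh
ceiling fan: 37.9 W × 9.41 h = 357 Wh = 0.3566 kWh
induction cooktop: 2440 W × 14.5 h = 35,380 Wh = 35.38 kWh
television: 98 W × 1.07 h = 105 Wh = 0.1049 kWh
refrigerator: 135 W × 14 h = 1,890 Wh = 1.89 kWh
Total energy = 32.94 + 0.3566 + 35.38 + 0.1049 + 1.89 = 70.67 kWh
Cost = 70.67 kWh × $0.1000 = $7.07

$7.07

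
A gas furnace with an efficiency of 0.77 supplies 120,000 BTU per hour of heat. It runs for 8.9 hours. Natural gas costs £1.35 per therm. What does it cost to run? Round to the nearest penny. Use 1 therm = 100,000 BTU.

Heat delivered = 120,000 BTU/h × 8.9 h = 1,068,000 BTU
Gas input = 1,068,000 / 0.77 = 1,387,013 BTU
= 1,387,013 / 100,000 = 13.87 therm
Cost = 13.87 × £1.35/therm = £18.72

£18.72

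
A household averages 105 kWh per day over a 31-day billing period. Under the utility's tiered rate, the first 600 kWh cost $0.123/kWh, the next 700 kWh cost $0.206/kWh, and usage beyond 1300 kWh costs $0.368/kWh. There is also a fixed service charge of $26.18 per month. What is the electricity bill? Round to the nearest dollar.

Usage = 105 kWh/day × 31 days = 3255 kWh
First 600 kWh × $0.123 = $73.80
Next 700 kWh × $0.206 = $144.20
Remaining 1955 kWh × $0.368 = $719.44
Energy charge = $937.44; + service $26.18 = $963.62 ≈ $964

$964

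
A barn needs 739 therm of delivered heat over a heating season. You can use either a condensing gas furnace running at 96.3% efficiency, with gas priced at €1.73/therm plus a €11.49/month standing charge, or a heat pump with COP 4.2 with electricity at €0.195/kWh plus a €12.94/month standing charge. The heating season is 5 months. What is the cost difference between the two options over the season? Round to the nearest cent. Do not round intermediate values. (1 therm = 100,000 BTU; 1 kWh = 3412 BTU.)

Heat load = 739 therm × 100,000 = 73,900,000 BTU
Gas: input = 73,900,000 / 0.963 = 76,739,356 BTU = 767.4 therm → 767.4 × €1.73 = €1,327.59; + 5 × €11.49 standing = €1,385.04
Heat pump: 73,900,000 BTU / 3412 = 21,660 kWh heat; / 4.2 = 5,157 kWh in → × €0.195 = €1,005.59; + 5 × €12.94 standing = €1,070.29
Difference = |€1,385.04 − €1,070.29| = €314.75

€314.75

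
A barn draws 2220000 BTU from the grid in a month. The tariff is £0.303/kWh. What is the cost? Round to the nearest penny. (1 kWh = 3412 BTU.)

£197.15

2220000 BTU × (0.00029308 kWh/BTU) = 650.6 kWh
Cost = 650.6 kWh × £0.303/kWh = £197.15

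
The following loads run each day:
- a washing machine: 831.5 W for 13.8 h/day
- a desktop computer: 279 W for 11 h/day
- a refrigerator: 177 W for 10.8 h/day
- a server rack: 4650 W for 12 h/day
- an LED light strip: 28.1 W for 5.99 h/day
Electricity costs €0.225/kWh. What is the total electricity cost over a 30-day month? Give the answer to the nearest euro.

washing machine: 831.5 W × 13.8 h × 30 d = 344,241 Wh = 344.2 kWh
desktop computer: 279 W × 11 h × 30 d = 92,070 Wh = 92.07 kWh
refrigerator: 177 W × 10.8 h × 30 d = 57,348 Wh = 57.35 kWh
server rack: 4650 W × 12 h × 30 d = 1,674,000 Wh = 1,674 kWh
LED light strip: 28.1 W × 5.99 h × 30 d = 5,050 Wh = 5.05 kWh
Total energy = 344.2 + 92.07 + 57.35 + 1,674 + 5.05 = 2,173 kWh
Cost = 2,173 kWh × €0.225 = €488.86 ≈ €489

€489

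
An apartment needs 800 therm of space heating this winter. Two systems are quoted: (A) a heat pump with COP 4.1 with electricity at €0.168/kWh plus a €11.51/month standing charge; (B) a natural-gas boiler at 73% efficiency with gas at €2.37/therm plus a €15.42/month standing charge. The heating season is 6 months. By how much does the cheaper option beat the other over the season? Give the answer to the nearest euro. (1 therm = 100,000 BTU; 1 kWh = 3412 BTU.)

€1660

Heat load = 800 therm × 100,000 = 80,000,000 BTU
Gas: input = 80,000,000 / 0.73 = 109,589,041 BTU = 1,096 therm → 1,096 × €2.37 = €2,597.26; + 6 × €15.42 standing = €2,689.78
Heat pump: 80,000,000 BTU / 3412 = 23,450 kWh heat; / 4.1 = 5,719 kWh in → × €0.168 = €960.74; + 6 × €11.51 standing = €1,029.80
Difference = |€2,689.78 − €1,029.80| = €1,659.98 ≈ €1660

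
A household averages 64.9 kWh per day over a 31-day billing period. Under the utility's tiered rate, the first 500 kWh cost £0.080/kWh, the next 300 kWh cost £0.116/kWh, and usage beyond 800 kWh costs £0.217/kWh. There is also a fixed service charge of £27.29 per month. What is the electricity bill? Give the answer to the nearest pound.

Usage = 64.9 kWh/day × 31 days = 2011.9 kWh
First 500 kWh × £0.080 = £40.00
Next 300 kWh × £0.116 = £34.80
Remaining 1211.9 kWh × £0.217 = £262.98
Energy charge = £337.78; + service £27.29 = £365.07 ≈ £365

£365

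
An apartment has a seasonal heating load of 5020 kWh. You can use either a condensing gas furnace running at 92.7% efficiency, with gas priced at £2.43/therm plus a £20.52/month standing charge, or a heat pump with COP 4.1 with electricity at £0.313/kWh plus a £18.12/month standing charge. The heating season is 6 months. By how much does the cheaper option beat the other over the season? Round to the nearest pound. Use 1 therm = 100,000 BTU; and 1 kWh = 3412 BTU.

£80

Heat load = 5020 kWh × 3412 = 17,128,240 BTU
Gas: input = 17,128,240 / 0.927 = 18,477,066 BTU = 184.8 therm → 184.8 × £2.43 = £448.99; + 6 × £20.52 standing = £572.11
Heat pump: 17,128,240 BTU / 3412 = 5,020 kWh heat; / 4.1 = 1,224 kWh in → × £0.313 = £383.23; + 6 × £18.12 standing = £491.95
Difference = |£572.11 − £491.95| = £80.16 ≈ £80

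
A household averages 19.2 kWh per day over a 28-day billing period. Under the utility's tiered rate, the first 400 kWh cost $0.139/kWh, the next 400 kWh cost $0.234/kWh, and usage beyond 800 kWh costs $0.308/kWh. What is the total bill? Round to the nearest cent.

$87.80

Usage = 19.2 kWh/day × 28 days = 537.6 kWh
First 400 kWh × $0.139 = $55.60
Next 137.6 kWh × $0.234 = $32.20
Remaining tier: 0 kWh (not reached)
Total = $87.80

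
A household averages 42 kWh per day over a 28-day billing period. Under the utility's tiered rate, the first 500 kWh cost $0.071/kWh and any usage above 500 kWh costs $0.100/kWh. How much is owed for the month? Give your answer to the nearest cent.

Usage = 42 kWh/day × 28 days = 1176 kWh
First 500 kWh × $0.071 = $35.50
Remaining 676 kWh × $0.100 = $67.60
Total = $103.10

$103.10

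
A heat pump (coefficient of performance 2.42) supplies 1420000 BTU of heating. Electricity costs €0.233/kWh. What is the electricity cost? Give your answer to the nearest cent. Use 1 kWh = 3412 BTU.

Heat delivered = 1,420,000 BTU / 3412 = 416.2 kWh
Electrical input = 416.2 kWh / 2.42 = 172 kWh
Cost = 172 × €0.233/kWh = €40.07

€40.07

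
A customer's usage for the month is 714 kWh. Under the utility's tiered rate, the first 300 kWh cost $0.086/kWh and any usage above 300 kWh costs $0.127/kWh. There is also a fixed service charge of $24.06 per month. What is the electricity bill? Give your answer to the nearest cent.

First 300 kWh × $0.086 = $25.80
Remaining 414 kWh × $0.127 = $52.58
Energy charge = $78.38; + service $24.06 = $102.44

$102.44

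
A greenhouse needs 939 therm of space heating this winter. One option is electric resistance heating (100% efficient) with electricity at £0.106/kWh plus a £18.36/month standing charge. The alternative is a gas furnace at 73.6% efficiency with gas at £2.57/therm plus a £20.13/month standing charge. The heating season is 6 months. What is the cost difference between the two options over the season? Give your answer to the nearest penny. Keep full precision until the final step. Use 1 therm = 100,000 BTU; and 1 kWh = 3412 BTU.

Heat load = 939 therm × 100,000 = 93,900,000 BTU
Gas: input = 93,900,000 / 0.736 = 127,581,522 BTU = 1,276 therm → 1,276 × £2.57 = £3,278.85; + 6 × £20.13 standing = £3,399.63
Electric: 93,900,000 BTU / 3412 = 27,520 kWh → × £0.106 = £2,917.17; + 6 × £18.36 standing = £3,027.33
Difference = |£3,399.63 − £3,027.33| = £372.29

£372.29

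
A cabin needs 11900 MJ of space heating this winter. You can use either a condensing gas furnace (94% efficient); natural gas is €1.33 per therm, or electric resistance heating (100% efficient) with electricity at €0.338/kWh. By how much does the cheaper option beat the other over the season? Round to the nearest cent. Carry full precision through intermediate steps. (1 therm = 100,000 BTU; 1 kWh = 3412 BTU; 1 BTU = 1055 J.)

Heat load = 11900 MJ = 11,900,000,000 J / 1055 = 11,279,621 BTU
Gas: input = 11,279,621 / 0.94 = 11,999,597 BTU = 120 therm → 120 × €1.33 = €159.59
Electric: 11,279,621 BTU / 3412 = 3,306 kWh → × €0.338 = €1,117.38
Difference = |€159.59 − €1,117.38| = €957.79

€957.79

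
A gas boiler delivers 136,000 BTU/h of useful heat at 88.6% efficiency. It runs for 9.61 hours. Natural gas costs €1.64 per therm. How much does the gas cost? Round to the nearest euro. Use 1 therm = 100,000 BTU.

€24

Heat delivered = 136,000 BTU/h × 9.61 h = 1,306,960 BTU
Gas input = 1,306,960 / 0.886 = 1,475,124 BTU
= 1,475,124 / 100,000 = 14.75 therm
Cost = 14.75 × €1.64/therm = €24.19 ≈ €24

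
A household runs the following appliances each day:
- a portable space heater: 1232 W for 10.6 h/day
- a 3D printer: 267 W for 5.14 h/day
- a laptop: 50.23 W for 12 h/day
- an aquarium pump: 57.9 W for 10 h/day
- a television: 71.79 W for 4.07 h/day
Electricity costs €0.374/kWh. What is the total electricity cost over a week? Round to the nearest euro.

€42

portable space heater: 1232 W × 10.6 h × 7 d = 91,414 Wh = 91.41 kWh
3D printer: 267 W × 5.14 h × 7 d = 9,607 Wh = 9.607 kWh
laptop: 50.23 W × 12 h × 7 d = 4,219 Wh = 4.219 kWh
aquarium pump: 57.9 W × 10 h × 7 d = 4,053 Wh = 4.053 kWh
television: 71.79 W × 4.07 h × 7 d = 2,045 Wh = 2.045 kWh
Total energy = 91.41 + 9.607 + 4.219 + 4.053 + 2.045 = 111.3 kWh
Cost = 111.3 kWh × €0.374 = €41.64 ≈ €42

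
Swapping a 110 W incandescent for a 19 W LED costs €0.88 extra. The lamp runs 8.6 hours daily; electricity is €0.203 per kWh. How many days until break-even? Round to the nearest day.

Power saved = 110 − 19 = 91 W
Daily energy saved = 91 W × 8.6 h = 782.6 Wh = 0.7826 kWh
Daily savings = 0.7826 × €0.203 = €0.1589
Payback = €0.88 / €0.1589 per day = 5.539 days

6 days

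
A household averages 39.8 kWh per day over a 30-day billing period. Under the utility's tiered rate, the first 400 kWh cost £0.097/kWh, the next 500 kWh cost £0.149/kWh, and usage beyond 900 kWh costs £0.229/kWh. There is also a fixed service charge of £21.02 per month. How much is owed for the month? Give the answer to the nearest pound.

Usage = 39.8 kWh/day × 30 days = 1194 kWh
First 400 kWh × £0.097 = £38.80
Next 500 kWh × £0.149 = £74.50
Remaining 294 kWh × £0.229 = £67.33
Energy charge = £180.63; + service £21.02 = £201.65 ≈ £202

£202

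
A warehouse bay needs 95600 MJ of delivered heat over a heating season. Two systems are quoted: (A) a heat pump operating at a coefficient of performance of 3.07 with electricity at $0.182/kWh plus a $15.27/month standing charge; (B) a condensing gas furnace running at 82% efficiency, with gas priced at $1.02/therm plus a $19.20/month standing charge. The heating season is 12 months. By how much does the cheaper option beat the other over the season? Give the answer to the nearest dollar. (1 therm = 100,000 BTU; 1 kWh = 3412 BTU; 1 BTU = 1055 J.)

Heat load = 95600 MJ = 95,600,000,000 J / 1055 = 90,616,114 BTU
Gas: input = 90,616,114 / 0.820 = 110,507,456 BTU = 1,105 therm → 1,105 × $1.02 = $1,127.18; + 12 × $19.20 standing = $1,357.58
Heat pump: 90,616,114 BTU / 3412 = 26,560 kWh heat; / 3.07 = 8,651 kWh in → × $0.182 = $1,574.45; + 12 × $15.27 standing = $1,757.69
Difference = |$1,357.58 − $1,757.69| = $400.12 ≈ $400

$400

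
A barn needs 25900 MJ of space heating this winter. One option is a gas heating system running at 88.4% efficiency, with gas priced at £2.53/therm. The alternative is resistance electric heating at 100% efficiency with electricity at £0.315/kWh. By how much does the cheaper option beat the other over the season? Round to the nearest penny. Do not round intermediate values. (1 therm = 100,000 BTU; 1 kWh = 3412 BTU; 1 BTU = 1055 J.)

Heat load = 25900 MJ = 25,900,000,000 J / 1055 = 24,549,763 BTU
Gas: input = 24,549,763 / 0.884 = 27,771,225 BTU = 277.7 therm → 277.7 × £2.53 = £702.61
Electric: 24,549,763 BTU / 3412 = 7,195 kWh → × £0.315 = £2,266.46
Difference = |£702.61 − £2,266.46| = £1,563.85

£1563.85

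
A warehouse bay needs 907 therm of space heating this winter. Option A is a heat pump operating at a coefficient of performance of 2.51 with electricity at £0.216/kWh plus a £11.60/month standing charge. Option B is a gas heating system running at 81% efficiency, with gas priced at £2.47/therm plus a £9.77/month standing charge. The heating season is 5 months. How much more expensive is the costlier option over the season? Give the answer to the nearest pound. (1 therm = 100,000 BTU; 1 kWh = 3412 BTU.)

£469

Heat load = 907 therm × 100,000 = 90,700,000 BTU
Gas: input = 90,700,000 / 0.81 = 111,975,309 BTU = 1,120 therm → 1,120 × £2.47 = £2,765.79; + 5 × £9.77 standing = £2,814.64
Heat pump: 90,700,000 BTU / 3412 = 26,580 kWh heat; / 2.51 = 10,590 kWh in → × £0.216 = £2,287.59; + 5 × £11.60 standing = £2,345.59
Difference = |£2,814.64 − £2,345.59| = £469.05 ≈ £469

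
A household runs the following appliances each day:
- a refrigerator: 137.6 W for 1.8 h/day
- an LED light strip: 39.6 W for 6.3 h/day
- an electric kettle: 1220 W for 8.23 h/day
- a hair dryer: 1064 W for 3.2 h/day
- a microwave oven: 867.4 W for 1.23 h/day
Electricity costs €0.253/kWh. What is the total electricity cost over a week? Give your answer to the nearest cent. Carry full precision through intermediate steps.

refrigerator: 137.6 W × 1.8 h × 7 d = 1,734 Wh = 1.734 kWh
LED light strip: 39.6 W × 6.3 h × 7 d = 1,746 Wh = 1.746 kWh
electric kettle: 1220 W × 8.23 h × 7 d = 70,284 Wh = 70.28 kWh
hair dryer: 1064 W × 3.2 h × 7 d = 23,834 Wh = 23.83 kWh
microwave oven: 867.4 W × 1.23 h × 7 d = 7,468 Wh = 7.468 kWh
Total energy = 1.734 + 1.746 + 70.28 + 23.83 + 7.468 = 105.1 kWh
Cost = 105.1 kWh × €0.253 = €26.58

€26.58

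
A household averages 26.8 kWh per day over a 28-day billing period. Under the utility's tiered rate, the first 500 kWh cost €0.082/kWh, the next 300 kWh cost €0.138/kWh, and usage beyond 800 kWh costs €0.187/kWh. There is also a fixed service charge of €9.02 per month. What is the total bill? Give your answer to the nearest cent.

Usage = 26.8 kWh/day × 28 days = 750.4 kWh
First 500 kWh × €0.082 = €41.00
Next 250.4 kWh × €0.138 = €34.56
Remaining tier: 0 kWh (not reached)
Energy charge = €75.56; + service €9.02 = €84.58

€84.58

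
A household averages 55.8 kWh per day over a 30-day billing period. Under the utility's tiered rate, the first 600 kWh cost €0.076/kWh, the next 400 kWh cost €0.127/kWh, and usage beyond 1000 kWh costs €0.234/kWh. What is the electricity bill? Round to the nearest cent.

€254.12

Usage = 55.8 kWh/day × 30 days = 1674 kWh
First 600 kWh × €0.076 = €45.60
Next 400 kWh × €0.127 = €50.80
Remaining 674 kWh × €0.234 = €157.72
Total = €254.12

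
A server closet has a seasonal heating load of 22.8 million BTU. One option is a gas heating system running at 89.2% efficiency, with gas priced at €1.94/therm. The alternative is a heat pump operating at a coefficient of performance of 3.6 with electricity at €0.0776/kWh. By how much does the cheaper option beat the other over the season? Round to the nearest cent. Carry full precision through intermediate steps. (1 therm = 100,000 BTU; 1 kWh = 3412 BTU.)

€351.83

Heat load = 22.8 × 10⁶ BTU = 22,800,000 BTU
Gas: input = 22,800,000 / 0.892 = 25,560,538 BTU = 255.6 therm → 255.6 × €1.94 = €495.87
Heat pump: 22,800,000 BTU / 3412 = 6,682 kWh heat; / 3.6 = 1,856 kWh in → × €0.0776 = €144.04
Difference = |€495.87 − €144.04| = €351.83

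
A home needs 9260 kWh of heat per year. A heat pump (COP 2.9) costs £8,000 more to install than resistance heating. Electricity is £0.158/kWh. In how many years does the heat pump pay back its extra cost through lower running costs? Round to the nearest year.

8 years

Resistance: 9260 kWh × £0.158 = £1,463.08/yr
Heat pump: 9260 / 2.9 = 3193 kWh in → × £0.158 = £504.51/yr
Annual savings = £958.57
Payback = £8,000 / £958.57 = 8.35 years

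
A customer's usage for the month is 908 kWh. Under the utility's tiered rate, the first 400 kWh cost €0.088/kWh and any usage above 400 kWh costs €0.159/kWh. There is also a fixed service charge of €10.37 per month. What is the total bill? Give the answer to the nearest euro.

First 400 kWh × €0.088 = €35.20
Remaining 508 kWh × €0.159 = €80.77
Energy charge = €115.97; + service €10.37 = €126.34 ≈ €126

€126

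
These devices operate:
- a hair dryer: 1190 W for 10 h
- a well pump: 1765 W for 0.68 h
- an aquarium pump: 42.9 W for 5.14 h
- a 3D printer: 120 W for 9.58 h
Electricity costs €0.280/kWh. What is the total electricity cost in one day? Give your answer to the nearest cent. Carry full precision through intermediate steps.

€4.05

hair dryer: 1190 W × 10 h = 11,900 Wh = 11.9 kWh
well pump: 1765 W × 0.68 h = 1,200 Wh = 1.2 kWh
aquarium pump: 42.9 W × 5.14 h = 221 Wh = 0.2205 kWh
3D printer: 120 W × 9.58 h = 1,150 Wh = 1.15 kWh
Total energy = 11.9 + 1.2 + 0.2205 + 1.15 = 14.47 kWh
Cost = 14.47 kWh × €0.280 = €4.05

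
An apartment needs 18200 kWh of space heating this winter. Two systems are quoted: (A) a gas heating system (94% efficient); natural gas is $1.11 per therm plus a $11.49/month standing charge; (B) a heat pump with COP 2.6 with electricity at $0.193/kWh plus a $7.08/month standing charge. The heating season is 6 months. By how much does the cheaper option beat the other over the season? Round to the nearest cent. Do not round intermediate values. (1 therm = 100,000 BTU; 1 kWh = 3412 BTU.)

Heat load = 18200 kWh × 3412 = 62,098,400 BTU
Gas: input = 62,098,400 / 0.94 = 66,062,128 BTU = 660.6 therm → 660.6 × $1.11 = $733.29; + 6 × $11.49 standing = $802.23
Heat pump: 62,098,400 BTU / 3412 = 18,200 kWh heat; / 2.6 = 7,000 kWh in → × $0.193 = $1,351.00; + 6 × $7.08 standing = $1,393.48
Difference = |$802.23 − $1,393.48| = $591.25

$591.25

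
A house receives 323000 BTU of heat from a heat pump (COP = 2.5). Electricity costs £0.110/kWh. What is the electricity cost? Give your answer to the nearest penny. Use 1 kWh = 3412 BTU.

Heat delivered = 323,000 BTU / 3412 = 94.67 kWh
Electrical input = 94.67 kWh / 2.5 = 37.87 kWh
Cost = 37.87 × £0.110/kWh = £4.17

£4.17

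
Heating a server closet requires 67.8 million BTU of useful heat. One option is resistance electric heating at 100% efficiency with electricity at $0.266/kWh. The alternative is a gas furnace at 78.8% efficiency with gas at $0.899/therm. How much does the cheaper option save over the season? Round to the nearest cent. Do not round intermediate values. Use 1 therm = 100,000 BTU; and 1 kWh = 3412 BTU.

Heat load = 67.8 × 10⁶ BTU = 67,800,000 BTU
Gas: input = 67,800,000 / 0.788 = 86,040,609 BTU = 860.4 therm → 860.4 × $0.899 = $773.51
Electric: 67,800,000 BTU / 3412 = 19,870 kWh → × $0.266 = $5,285.70
Difference = |$773.51 − $5,285.70| = $4,512.19

$4512.19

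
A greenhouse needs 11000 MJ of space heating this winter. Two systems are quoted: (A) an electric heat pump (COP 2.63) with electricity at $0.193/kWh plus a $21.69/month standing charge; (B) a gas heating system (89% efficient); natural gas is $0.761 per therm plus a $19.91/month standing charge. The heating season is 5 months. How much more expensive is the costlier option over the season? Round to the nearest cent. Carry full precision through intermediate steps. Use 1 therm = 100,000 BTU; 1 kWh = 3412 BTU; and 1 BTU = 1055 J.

$144.00

Heat load = 11000 MJ = 11,000,000,000 J / 1055 = 10,426,540 BTU
Gas: input = 10,426,540 / 0.89 = 11,715,214 BTU = 117.2 therm → 117.2 × $0.761 = $89.15; + 5 × $19.91 standing = $188.70
Heat pump: 10,426,540 BTU / 3412 = 3,056 kWh heat; / 2.63 = 1,162 kWh in → × $0.193 = $224.25; + 5 × $21.69 standing = $332.70
Difference = |$188.70 − $332.70| = $144.00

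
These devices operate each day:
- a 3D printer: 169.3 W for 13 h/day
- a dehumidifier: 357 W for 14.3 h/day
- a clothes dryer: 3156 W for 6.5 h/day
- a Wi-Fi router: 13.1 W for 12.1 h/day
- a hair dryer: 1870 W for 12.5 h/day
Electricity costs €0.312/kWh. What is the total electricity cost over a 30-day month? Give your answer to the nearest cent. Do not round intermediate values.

€480.67

3D printer: 169.3 W × 13 h × 30 d = 66,027 Wh = 66.03 kWh
dehumidifier: 357 W × 14.3 h × 30 d = 153,153 Wh = 153.2 kWh
clothes dryer: 3156 W × 6.5 h × 30 d = 615,420 Wh = 615.4 kWh
Wi-Fi router: 13.1 W × 12.1 h × 30 d = 4,755 Wh = 4.755 kWh
hair dryer: 1870 W × 12.5 h × 30 d = 701,250 Wh = 701.2 kWh
Total energy = 66.03 + 153.2 + 615.4 + 4.755 + 701.2 = 1,541 kWh
Cost = 1,541 kWh × €0.312 = €480.67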